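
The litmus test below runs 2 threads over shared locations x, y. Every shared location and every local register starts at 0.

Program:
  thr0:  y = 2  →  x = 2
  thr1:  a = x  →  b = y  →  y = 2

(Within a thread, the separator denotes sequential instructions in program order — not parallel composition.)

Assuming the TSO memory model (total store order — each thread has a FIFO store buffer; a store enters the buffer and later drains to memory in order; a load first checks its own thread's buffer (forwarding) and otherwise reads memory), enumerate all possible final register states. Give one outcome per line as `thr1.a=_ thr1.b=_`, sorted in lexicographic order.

thr1.a=0 thr1.b=0
thr1.a=0 thr1.b=2
thr1.a=2 thr1.b=2

outcome vector order: (thr1.a,thr1.b)
|TSO outcomes| = 3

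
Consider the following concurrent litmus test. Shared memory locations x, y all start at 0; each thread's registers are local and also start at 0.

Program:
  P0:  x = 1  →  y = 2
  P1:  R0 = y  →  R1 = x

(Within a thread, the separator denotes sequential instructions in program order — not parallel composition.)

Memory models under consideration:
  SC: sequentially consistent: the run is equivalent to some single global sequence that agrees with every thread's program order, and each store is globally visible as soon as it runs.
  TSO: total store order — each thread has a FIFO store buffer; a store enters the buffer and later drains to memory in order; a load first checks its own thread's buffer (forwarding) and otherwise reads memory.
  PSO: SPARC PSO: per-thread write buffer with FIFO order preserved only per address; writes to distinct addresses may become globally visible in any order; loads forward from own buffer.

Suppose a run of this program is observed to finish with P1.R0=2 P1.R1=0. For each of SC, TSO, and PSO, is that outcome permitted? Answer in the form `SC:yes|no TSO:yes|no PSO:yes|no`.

SC:no TSO:no PSO:yes

outcome vector order: (P1.R0,P1.R1)
SC: 3 outcomes — {<0 0>; <0 1>; <2 1>}
TSO: 3 outcomes — {<0 0>; <0 1>; <2 1>}
PSO: 4 outcomes — {<0 0>; <0 1>; <2 0>; <2 1>}
target <2 0> ∈ {PSO}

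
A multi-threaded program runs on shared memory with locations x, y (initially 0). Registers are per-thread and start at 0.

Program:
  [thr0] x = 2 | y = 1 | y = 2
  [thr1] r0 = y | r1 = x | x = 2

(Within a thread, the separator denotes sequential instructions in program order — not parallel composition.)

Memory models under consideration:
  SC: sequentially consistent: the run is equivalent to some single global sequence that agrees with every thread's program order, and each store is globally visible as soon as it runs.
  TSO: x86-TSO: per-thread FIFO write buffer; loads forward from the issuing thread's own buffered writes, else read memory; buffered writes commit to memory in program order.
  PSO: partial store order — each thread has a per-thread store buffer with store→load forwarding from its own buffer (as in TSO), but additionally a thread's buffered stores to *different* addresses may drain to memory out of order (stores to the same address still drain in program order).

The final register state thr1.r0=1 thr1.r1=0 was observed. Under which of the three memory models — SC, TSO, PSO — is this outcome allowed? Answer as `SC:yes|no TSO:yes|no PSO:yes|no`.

SC:no TSO:no PSO:yes

outcome vector order: (thr1.r0,thr1.r1)
SC (4): 00, 02, 12, 22
TSO (4): 00, 02, 12, 22
PSO (6): 00, 02, 10, 12, 20, 22
target 10 ∈ {PSO}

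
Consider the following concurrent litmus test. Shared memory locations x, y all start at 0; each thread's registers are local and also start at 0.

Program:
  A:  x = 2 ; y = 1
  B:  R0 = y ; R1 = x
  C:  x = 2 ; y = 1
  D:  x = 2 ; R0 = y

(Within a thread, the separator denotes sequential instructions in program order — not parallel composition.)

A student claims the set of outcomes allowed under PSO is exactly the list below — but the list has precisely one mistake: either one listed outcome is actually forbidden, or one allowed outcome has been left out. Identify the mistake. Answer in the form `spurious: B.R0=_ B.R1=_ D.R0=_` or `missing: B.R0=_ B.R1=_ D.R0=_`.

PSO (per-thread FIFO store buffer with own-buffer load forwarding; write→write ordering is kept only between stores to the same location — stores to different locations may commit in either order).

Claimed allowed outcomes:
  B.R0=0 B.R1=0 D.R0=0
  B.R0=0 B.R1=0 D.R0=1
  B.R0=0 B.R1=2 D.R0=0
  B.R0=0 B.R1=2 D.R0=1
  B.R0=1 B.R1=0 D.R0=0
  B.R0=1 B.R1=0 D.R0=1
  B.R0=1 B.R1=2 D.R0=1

outcome vector order: (B.R0,B.R1,D.R0)
PSO: 8 outcomes — {0/0/0 0/0/1 0/2/0 0/2/1 1/0/0 1/0/1 1/2/0 1/2/1}
PSO∖claimed = {1/2/0}

missing: B.R0=1 B.R1=2 D.R0=0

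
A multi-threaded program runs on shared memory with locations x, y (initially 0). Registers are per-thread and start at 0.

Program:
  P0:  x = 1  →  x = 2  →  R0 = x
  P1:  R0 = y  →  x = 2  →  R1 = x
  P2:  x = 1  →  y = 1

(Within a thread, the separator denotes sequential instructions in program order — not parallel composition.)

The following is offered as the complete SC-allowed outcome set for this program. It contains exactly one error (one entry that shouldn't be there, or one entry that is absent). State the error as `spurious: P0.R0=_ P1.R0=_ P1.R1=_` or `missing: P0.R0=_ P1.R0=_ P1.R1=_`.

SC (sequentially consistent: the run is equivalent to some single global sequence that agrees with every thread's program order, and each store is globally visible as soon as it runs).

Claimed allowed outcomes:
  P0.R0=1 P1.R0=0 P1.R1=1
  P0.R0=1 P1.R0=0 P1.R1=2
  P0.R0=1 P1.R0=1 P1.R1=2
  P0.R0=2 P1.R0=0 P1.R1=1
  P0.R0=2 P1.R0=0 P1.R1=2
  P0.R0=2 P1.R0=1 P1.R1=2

missing: P0.R0=2 P1.R0=1 P1.R1=1

outcome vector order: (P0.R0,P1.R0,P1.R1)
under SC → (1,0,1); (1,0,2); (1,1,2); (2,0,1); (2,0,2); (2,1,1); (2,1,2)
SC∖claimed = {(2,1,1)}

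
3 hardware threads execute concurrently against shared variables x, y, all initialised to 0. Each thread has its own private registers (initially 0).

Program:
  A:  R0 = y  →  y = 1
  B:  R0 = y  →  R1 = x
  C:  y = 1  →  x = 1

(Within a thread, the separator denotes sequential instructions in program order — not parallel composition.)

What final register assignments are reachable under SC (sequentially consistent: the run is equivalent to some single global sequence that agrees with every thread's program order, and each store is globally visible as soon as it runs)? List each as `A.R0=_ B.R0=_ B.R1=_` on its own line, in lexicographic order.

outcome vector order: (A.R0,B.R0,B.R1)
|SC outcomes| = 8

A.R0=0 B.R0=0 B.R1=0
A.R0=0 B.R0=0 B.R1=1
A.R0=0 B.R0=1 B.R1=0
A.R0=0 B.R0=1 B.R1=1
A.R0=1 B.R0=0 B.R1=0
A.R0=1 B.R0=0 B.R1=1
A.R0=1 B.R0=1 B.R1=0
A.R0=1 B.R0=1 B.R1=1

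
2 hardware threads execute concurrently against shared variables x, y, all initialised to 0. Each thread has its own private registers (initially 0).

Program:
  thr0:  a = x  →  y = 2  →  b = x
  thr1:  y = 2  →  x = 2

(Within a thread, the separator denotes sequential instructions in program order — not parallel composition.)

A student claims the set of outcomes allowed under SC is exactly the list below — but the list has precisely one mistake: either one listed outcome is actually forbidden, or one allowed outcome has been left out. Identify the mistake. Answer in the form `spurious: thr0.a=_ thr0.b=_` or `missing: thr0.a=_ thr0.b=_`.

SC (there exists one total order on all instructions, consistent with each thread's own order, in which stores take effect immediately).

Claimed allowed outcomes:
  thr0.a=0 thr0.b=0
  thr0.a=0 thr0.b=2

missing: thr0.a=2 thr0.b=2

outcome vector order: (thr0.a,thr0.b)
SC (3): 0/0, 0/2, 2/2
SC∖claimed = {2/2}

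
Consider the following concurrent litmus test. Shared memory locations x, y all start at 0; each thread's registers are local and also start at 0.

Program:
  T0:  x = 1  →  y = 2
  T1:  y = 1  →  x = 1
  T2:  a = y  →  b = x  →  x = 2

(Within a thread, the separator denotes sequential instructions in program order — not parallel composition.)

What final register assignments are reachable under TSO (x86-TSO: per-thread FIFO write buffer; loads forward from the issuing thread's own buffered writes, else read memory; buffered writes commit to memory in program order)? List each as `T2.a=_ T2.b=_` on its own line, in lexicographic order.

outcome vector order: (T2.a,T2.b)
|TSO outcomes| = 5

T2.a=0 T2.b=0
T2.a=0 T2.b=1
T2.a=1 T2.b=0
T2.a=1 T2.b=1
T2.a=2 T2.b=1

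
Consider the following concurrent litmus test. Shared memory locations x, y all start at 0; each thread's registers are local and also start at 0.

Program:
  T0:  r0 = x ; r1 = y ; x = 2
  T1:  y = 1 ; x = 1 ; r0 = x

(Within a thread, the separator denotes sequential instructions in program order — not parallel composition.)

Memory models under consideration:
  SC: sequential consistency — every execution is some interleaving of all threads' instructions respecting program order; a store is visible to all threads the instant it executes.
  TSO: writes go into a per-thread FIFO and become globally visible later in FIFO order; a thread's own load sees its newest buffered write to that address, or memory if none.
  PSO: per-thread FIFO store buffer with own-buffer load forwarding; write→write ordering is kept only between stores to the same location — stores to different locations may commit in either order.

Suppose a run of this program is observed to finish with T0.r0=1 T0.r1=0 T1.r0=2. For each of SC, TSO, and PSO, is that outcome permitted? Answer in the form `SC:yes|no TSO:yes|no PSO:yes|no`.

outcome vector order: (T0.r0,T0.r1,T1.r0)
[SC] allowed = {<0 0 1>; <0 0 2>; <0 1 1>; <0 1 2>; <1 1 1>; <1 1 2>}
[TSO] allowed = {<0 0 1>; <0 0 2>; <0 1 1>; <0 1 2>; <1 1 1>; <1 1 2>}
[PSO] allowed = {<0 0 1>; <0 0 2>; <0 1 1>; <0 1 2>; <1 0 1>; <1 0 2>; <1 1 1>; <1 1 2>}
target <1 0 2> ∈ {PSO}

SC:no TSO:no PSO:yes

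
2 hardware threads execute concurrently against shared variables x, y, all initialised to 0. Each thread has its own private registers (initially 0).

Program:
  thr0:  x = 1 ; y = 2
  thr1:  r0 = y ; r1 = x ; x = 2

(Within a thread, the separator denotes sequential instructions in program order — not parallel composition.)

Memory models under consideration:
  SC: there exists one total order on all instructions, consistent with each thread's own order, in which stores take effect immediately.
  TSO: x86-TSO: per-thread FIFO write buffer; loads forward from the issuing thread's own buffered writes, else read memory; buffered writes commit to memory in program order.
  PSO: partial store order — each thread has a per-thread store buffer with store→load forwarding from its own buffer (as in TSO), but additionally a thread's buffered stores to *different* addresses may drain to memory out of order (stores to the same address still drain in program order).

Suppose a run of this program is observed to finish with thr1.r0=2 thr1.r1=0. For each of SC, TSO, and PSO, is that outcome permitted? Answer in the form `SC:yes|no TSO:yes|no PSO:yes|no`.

outcome vector order: (thr1.r0,thr1.r1)
SC (3): <0 0> <0 1> <2 1>
TSO (3): <0 0> <0 1> <2 1>
PSO (4): <0 0> <0 1> <2 0> <2 1>
target <2 0> ∈ {PSO}

SC:no TSO:no PSO:yes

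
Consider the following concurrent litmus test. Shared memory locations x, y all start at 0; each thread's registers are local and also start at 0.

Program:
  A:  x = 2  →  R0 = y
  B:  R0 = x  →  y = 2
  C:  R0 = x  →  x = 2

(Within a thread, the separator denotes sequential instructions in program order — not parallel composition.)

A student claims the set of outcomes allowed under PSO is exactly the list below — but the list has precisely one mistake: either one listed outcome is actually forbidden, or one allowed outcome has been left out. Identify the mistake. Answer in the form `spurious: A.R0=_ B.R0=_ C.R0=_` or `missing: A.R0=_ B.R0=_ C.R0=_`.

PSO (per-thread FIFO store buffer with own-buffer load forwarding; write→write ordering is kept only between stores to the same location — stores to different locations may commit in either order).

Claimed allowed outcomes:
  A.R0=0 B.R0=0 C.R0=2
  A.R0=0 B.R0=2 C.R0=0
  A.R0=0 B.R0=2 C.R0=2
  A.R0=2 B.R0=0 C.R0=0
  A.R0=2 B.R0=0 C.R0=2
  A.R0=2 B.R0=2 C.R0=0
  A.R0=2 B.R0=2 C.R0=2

outcome vector order: (A.R0,B.R0,C.R0)
[PSO] allowed = {<0 0 0>, <0 0 2>, <0 2 0>, <0 2 2>, <2 0 0>, <2 0 2>, <2 2 0>, <2 2 2>}
PSO∖claimed = {<0 0 0>}

missing: A.R0=0 B.R0=0 C.R0=0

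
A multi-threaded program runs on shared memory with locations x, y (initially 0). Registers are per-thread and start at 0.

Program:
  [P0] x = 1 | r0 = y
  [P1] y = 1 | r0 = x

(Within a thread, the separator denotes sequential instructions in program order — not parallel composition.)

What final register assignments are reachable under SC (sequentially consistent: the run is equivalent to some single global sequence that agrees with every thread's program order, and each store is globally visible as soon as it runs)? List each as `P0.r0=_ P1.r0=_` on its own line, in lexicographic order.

P0.r0=0 P1.r0=1
P0.r0=1 P1.r0=0
P0.r0=1 P1.r0=1

outcome vector order: (P0.r0,P1.r0)
|SC outcomes| = 3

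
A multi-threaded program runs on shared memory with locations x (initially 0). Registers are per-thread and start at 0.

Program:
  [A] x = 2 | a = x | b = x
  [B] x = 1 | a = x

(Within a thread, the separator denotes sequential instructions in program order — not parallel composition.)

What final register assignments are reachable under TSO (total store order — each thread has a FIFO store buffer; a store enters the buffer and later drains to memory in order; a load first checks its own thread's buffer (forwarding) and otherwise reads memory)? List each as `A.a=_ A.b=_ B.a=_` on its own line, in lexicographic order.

A.a=1 A.b=1 B.a=1
A.a=2 A.b=1 B.a=1
A.a=2 A.b=2 B.a=1
A.a=2 A.b=2 B.a=2

outcome vector order: (A.a,A.b,B.a)
|TSO outcomes| = 4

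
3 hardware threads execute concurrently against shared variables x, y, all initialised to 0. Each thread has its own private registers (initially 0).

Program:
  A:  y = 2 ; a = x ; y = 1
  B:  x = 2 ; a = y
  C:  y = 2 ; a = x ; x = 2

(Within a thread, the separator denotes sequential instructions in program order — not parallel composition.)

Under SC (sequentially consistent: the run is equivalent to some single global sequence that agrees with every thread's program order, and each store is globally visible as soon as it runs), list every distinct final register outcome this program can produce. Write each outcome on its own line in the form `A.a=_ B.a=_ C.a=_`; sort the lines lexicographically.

outcome vector order: (A.a,B.a,C.a)
|SC outcomes| = 9

A.a=0 B.a=1 C.a=0
A.a=0 B.a=1 C.a=2
A.a=0 B.a=2 C.a=0
A.a=0 B.a=2 C.a=2
A.a=2 B.a=0 C.a=2
A.a=2 B.a=1 C.a=0
A.a=2 B.a=1 C.a=2
A.a=2 B.a=2 C.a=0
A.a=2 B.a=2 C.a=2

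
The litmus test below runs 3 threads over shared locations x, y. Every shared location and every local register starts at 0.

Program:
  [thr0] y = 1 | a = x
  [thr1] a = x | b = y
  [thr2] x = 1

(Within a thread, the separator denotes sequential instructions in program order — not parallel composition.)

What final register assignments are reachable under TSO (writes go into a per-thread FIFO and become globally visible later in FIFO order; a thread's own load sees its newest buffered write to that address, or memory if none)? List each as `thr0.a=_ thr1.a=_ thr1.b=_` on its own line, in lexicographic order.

thr0.a=0 thr1.a=0 thr1.b=0
thr0.a=0 thr1.a=0 thr1.b=1
thr0.a=0 thr1.a=1 thr1.b=0
thr0.a=0 thr1.a=1 thr1.b=1
thr0.a=1 thr1.a=0 thr1.b=0
thr0.a=1 thr1.a=0 thr1.b=1
thr0.a=1 thr1.a=1 thr1.b=0
thr0.a=1 thr1.a=1 thr1.b=1

outcome vector order: (thr0.a,thr1.a,thr1.b)
|TSO outcomes| = 8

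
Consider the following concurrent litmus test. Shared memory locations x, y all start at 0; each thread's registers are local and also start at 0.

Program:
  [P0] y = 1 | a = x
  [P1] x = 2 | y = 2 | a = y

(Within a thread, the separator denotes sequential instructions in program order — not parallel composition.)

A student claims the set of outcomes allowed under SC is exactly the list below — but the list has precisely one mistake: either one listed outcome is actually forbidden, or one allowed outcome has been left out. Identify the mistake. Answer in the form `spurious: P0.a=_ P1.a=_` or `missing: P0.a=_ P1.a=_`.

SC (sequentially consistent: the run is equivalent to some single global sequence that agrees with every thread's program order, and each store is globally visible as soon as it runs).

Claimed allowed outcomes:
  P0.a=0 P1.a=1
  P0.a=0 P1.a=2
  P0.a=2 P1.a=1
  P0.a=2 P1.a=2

outcome vector order: (P0.a,P1.a)
SC (3): 02; 21; 22
claimed∖SC = {01}

spurious: P0.a=0 P1.a=1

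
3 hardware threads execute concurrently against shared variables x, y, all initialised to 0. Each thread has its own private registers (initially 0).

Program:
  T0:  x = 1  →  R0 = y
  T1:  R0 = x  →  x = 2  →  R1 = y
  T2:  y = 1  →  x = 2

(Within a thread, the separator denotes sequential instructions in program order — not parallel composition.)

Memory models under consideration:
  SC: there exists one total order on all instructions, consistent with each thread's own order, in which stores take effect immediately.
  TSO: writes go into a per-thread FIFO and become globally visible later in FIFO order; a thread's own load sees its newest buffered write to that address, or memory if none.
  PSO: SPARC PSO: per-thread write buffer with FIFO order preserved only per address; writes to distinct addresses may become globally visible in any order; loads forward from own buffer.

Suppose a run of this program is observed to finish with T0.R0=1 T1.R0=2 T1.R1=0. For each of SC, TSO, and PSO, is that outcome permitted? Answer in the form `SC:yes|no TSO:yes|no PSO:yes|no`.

outcome vector order: (T0.R0,T1.R0,T1.R1)
SC (10): 0/0/0, 0/0/1, 0/1/0, 0/1/1, 0/2/1, 1/0/0, 1/0/1, 1/1/0, 1/1/1, 1/2/1
TSO (10): 0/0/0, 0/0/1, 0/1/0, 0/1/1, 0/2/1, 1/0/0, 1/0/1, 1/1/0, 1/1/1, 1/2/1
PSO (12): 0/0/0, 0/0/1, 0/1/0, 0/1/1, 0/2/0, 0/2/1, 1/0/0, 1/0/1, 1/1/0, 1/1/1, 1/2/0, 1/2/1
target 1/2/0 ∈ {PSO}

SC:no TSO:no PSO:yes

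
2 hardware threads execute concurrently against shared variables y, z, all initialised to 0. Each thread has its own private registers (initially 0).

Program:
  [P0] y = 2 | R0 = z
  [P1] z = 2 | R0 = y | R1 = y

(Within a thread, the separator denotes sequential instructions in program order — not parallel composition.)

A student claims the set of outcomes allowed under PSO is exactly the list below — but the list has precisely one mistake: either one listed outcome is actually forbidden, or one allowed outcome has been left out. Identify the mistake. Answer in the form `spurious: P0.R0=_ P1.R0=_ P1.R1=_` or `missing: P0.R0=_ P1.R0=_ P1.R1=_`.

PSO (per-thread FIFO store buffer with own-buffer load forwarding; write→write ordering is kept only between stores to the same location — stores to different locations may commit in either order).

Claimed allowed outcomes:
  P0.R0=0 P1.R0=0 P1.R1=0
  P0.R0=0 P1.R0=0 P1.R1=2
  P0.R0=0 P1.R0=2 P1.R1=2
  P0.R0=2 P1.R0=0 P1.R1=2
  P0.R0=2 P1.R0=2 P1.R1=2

missing: P0.R0=2 P1.R0=0 P1.R1=0

outcome vector order: (P0.R0,P1.R0,P1.R1)
PSO (6): (0,0,0) (0,0,2) (0,2,2) (2,0,0) (2,0,2) (2,2,2)
PSO∖claimed = {(2,0,0)}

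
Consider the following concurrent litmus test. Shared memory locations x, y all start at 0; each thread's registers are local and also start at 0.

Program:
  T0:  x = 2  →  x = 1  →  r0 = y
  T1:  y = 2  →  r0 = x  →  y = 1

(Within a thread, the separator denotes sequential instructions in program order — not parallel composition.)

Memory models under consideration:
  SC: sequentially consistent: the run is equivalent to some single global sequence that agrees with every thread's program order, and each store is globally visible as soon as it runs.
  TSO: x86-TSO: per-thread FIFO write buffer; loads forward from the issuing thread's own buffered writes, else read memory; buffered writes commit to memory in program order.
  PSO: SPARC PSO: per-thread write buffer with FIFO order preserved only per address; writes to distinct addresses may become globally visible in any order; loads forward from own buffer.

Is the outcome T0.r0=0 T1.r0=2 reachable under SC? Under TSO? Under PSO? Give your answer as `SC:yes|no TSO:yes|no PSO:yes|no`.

SC:no TSO:yes PSO:yes

outcome vector order: (T0.r0,T1.r0)
SC (7): <0 1>, <1 0>, <1 1>, <1 2>, <2 0>, <2 1>, <2 2>
TSO (9): <0 0>, <0 1>, <0 2>, <1 0>, <1 1>, <1 2>, <2 0>, <2 1>, <2 2>
PSO (9): <0 0>, <0 1>, <0 2>, <1 0>, <1 1>, <1 2>, <2 0>, <2 1>, <2 2>
target <0 2> ∈ {TSO,PSO}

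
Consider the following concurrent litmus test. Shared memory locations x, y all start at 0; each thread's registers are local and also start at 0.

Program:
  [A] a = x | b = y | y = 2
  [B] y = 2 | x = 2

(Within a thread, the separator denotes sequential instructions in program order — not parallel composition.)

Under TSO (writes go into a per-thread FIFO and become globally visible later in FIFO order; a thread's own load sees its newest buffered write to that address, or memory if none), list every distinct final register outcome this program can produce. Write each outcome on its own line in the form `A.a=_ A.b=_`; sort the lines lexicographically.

A.a=0 A.b=0
A.a=0 A.b=2
A.a=2 A.b=2

outcome vector order: (A.a,A.b)
|TSO outcomes| = 3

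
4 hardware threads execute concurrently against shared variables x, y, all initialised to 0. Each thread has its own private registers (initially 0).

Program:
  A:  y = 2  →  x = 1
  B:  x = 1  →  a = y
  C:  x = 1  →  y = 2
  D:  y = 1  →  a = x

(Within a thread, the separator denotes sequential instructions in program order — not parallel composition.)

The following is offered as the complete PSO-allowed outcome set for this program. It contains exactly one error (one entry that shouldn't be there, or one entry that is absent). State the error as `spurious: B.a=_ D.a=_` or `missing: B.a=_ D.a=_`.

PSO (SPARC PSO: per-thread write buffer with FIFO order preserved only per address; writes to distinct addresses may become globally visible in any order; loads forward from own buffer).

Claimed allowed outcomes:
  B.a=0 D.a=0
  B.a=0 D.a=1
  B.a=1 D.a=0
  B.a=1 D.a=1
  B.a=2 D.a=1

outcome vector order: (B.a,D.a)
[PSO] allowed = {<0 0>, <0 1>, <1 0>, <1 1>, <2 0>, <2 1>}
PSO∖claimed = {<2 0>}

missing: B.a=2 D.a=0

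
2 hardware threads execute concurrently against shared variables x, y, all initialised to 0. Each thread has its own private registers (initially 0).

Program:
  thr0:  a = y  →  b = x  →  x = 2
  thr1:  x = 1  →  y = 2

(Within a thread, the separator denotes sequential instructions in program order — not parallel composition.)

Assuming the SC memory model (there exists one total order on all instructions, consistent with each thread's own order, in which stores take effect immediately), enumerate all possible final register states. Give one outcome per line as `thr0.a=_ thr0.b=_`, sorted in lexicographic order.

thr0.a=0 thr0.b=0
thr0.a=0 thr0.b=1
thr0.a=2 thr0.b=1

outcome vector order: (thr0.a,thr0.b)
|SC outcomes| = 3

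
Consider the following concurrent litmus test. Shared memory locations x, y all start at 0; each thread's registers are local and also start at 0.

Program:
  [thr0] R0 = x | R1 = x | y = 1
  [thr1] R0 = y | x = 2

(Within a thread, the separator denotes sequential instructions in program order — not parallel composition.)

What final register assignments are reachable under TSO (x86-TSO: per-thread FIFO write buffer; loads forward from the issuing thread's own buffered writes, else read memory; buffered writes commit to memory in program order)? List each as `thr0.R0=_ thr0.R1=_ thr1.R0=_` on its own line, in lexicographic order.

thr0.R0=0 thr0.R1=0 thr1.R0=0
thr0.R0=0 thr0.R1=0 thr1.R0=1
thr0.R0=0 thr0.R1=2 thr1.R0=0
thr0.R0=2 thr0.R1=2 thr1.R0=0

outcome vector order: (thr0.R0,thr0.R1,thr1.R0)
|TSO outcomes| = 4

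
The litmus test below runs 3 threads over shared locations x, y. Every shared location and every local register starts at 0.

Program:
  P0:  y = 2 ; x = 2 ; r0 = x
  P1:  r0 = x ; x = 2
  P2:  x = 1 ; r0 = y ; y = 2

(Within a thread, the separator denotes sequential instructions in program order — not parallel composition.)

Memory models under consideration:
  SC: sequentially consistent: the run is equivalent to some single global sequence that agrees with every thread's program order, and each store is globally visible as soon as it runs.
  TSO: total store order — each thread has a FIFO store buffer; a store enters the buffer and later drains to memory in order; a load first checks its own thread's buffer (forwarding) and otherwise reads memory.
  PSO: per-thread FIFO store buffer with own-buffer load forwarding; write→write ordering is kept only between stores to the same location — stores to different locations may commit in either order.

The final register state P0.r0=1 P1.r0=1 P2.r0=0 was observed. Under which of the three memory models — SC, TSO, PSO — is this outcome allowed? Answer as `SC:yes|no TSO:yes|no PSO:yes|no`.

SC:no TSO:yes PSO:yes

outcome vector order: (P0.r0,P1.r0,P2.r0)
SC (9): 1/0/2, 1/1/2, 1/2/2, 2/0/0, 2/0/2, 2/1/0, 2/1/2, 2/2/0, 2/2/2
TSO (12): 1/0/0, 1/0/2, 1/1/0, 1/1/2, 1/2/0, 1/2/2, 2/0/0, 2/0/2, 2/1/0, 2/1/2, 2/2/0, 2/2/2
PSO (12): 1/0/0, 1/0/2, 1/1/0, 1/1/2, 1/2/0, 1/2/2, 2/0/0, 2/0/2, 2/1/0, 2/1/2, 2/2/0, 2/2/2
target 1/1/0 ∈ {TSO,PSO}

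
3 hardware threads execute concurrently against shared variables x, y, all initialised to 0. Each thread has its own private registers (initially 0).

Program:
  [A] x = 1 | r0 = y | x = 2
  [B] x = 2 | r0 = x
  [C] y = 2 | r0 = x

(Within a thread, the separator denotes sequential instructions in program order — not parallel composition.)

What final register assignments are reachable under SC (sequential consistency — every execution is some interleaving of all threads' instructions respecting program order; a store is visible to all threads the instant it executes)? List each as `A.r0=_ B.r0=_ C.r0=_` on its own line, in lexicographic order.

outcome vector order: (A.r0,B.r0,C.r0)
|SC outcomes| = 10

A.r0=0 B.r0=1 C.r0=1
A.r0=0 B.r0=1 C.r0=2
A.r0=0 B.r0=2 C.r0=1
A.r0=0 B.r0=2 C.r0=2
A.r0=2 B.r0=1 C.r0=0
A.r0=2 B.r0=1 C.r0=1
A.r0=2 B.r0=1 C.r0=2
A.r0=2 B.r0=2 C.r0=0
A.r0=2 B.r0=2 C.r0=1
A.r0=2 B.r0=2 C.r0=2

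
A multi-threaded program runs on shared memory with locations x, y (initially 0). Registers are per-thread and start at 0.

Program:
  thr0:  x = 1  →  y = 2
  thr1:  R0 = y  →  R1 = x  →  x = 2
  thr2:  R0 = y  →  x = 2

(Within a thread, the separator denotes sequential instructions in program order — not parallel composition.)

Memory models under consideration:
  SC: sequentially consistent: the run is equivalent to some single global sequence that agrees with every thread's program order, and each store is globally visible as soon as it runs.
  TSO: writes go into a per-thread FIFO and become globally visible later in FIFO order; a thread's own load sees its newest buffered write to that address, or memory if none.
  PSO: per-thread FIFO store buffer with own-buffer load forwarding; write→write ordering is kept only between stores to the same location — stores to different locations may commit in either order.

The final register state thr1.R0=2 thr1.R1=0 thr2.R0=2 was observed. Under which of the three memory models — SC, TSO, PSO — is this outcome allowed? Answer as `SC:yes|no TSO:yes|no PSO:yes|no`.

SC:no TSO:no PSO:yes

outcome vector order: (thr1.R0,thr1.R1,thr2.R0)
[SC] allowed = {0/0/0; 0/0/2; 0/1/0; 0/1/2; 0/2/0; 0/2/2; 2/1/0; 2/1/2; 2/2/0; 2/2/2}
[TSO] allowed = {0/0/0; 0/0/2; 0/1/0; 0/1/2; 0/2/0; 0/2/2; 2/1/0; 2/1/2; 2/2/0; 2/2/2}
[PSO] allowed = {0/0/0; 0/0/2; 0/1/0; 0/1/2; 0/2/0; 0/2/2; 2/0/0; 2/0/2; 2/1/0; 2/1/2; 2/2/0; 2/2/2}
target 2/0/2 ∈ {PSO}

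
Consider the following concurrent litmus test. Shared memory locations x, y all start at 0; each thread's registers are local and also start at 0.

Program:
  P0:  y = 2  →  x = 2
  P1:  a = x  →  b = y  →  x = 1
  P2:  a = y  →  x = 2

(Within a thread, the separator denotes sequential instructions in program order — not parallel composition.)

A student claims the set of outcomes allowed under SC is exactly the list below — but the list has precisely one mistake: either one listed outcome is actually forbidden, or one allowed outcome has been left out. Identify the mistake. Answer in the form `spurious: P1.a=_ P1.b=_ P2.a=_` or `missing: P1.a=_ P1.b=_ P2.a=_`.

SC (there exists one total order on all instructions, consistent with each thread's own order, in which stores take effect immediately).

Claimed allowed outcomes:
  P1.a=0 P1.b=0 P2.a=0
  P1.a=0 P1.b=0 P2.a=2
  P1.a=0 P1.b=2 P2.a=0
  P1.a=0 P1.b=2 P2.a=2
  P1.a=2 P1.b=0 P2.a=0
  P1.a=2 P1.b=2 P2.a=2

missing: P1.a=2 P1.b=2 P2.a=0

outcome vector order: (P1.a,P1.b,P2.a)
[SC] allowed = {(0,0,0) (0,0,2) (0,2,0) (0,2,2) (2,0,0) (2,2,0) (2,2,2)}
SC∖claimed = {(2,2,0)}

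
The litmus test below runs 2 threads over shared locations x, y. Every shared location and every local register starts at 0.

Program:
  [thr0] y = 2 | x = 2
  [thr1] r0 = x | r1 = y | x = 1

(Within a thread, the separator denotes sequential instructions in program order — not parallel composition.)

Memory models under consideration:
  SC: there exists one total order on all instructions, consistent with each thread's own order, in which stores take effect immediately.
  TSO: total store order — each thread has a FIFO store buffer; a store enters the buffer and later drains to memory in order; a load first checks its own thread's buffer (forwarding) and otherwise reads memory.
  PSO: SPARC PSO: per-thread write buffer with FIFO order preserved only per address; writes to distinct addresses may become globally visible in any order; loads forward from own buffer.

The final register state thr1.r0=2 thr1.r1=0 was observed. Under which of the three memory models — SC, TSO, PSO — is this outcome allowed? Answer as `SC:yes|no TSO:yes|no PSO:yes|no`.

outcome vector order: (thr1.r0,thr1.r1)
SC (3): 0/0 0/2 2/2
TSO (3): 0/0 0/2 2/2
PSO (4): 0/0 0/2 2/0 2/2
target 2/0 ∈ {PSO}

SC:no TSO:no PSO:yes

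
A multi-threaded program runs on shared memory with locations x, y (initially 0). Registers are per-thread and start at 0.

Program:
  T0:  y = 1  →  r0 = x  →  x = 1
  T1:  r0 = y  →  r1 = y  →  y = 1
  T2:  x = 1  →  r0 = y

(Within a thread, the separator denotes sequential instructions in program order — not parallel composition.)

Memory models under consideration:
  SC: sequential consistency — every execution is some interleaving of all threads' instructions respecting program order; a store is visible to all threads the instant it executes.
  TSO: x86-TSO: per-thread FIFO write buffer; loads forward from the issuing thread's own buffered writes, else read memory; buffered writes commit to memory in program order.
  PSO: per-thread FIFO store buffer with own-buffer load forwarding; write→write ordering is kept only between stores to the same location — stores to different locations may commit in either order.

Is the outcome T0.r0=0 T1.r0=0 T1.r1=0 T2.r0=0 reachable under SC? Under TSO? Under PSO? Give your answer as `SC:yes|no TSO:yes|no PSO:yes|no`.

SC:no TSO:yes PSO:yes

outcome vector order: (T0.r0,T1.r0,T1.r1,T2.r0)
under SC → 0/0/0/1 0/0/1/1 0/1/1/1 1/0/0/0 1/0/0/1 1/0/1/0 1/0/1/1 1/1/1/0 1/1/1/1
under TSO → 0/0/0/0 0/0/0/1 0/0/1/0 0/0/1/1 0/1/1/0 0/1/1/1 1/0/0/0 1/0/0/1 1/0/1/0 1/0/1/1 1/1/1/0 1/1/1/1
under PSO → 0/0/0/0 0/0/0/1 0/0/1/0 0/0/1/1 0/1/1/0 0/1/1/1 1/0/0/0 1/0/0/1 1/0/1/0 1/0/1/1 1/1/1/0 1/1/1/1
target 0/0/0/0 ∈ {TSO,PSO}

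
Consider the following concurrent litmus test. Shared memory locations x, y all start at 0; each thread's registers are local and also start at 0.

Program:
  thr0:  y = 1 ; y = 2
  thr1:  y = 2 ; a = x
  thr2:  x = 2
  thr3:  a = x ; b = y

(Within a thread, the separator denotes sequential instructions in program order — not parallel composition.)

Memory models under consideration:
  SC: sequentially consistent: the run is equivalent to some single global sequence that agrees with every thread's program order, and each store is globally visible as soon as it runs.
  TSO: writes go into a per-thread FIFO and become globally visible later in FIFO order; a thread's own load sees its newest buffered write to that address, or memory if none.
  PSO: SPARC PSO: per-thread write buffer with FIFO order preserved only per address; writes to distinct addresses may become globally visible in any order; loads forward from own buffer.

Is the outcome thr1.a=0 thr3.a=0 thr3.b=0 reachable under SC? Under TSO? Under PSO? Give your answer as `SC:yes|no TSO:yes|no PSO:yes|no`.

outcome vector order: (thr1.a,thr3.a,thr3.b)
[SC] allowed = {000 001 002 021 022 200 201 202 220 221 222}
[TSO] allowed = {000 001 002 020 021 022 200 201 202 220 221 222}
[PSO] allowed = {000 001 002 020 021 022 200 201 202 220 221 222}
target 000 ∈ {SC,TSO,PSO}

SC:yes TSO:yes PSO:yes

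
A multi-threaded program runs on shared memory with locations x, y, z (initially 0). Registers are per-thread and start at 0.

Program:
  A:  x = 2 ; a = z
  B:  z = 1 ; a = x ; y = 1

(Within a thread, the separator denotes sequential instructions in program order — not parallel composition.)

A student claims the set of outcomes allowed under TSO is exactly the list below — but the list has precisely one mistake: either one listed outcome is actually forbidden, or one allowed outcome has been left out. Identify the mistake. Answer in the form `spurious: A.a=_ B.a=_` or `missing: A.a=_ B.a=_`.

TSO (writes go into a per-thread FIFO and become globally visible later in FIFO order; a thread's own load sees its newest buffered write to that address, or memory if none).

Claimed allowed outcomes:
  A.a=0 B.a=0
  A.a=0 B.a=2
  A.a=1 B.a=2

outcome vector order: (A.a,B.a)
TSO: 4 outcomes — {(0,0); (0,2); (1,0); (1,2)}
TSO∖claimed = {(1,0)}

missing: A.a=1 B.a=0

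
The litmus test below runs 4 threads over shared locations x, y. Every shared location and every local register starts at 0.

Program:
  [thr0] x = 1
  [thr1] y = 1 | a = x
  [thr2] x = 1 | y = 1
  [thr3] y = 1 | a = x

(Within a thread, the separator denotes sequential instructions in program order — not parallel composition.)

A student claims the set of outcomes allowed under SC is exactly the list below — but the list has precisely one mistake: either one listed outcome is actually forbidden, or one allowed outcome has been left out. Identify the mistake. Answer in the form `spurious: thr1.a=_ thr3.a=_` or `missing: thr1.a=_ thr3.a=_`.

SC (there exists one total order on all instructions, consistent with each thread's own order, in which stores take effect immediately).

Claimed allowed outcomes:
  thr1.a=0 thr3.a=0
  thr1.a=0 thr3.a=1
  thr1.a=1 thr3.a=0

missing: thr1.a=1 thr3.a=1

outcome vector order: (thr1.a,thr3.a)
under SC → 00, 01, 10, 11
SC∖claimed = {11}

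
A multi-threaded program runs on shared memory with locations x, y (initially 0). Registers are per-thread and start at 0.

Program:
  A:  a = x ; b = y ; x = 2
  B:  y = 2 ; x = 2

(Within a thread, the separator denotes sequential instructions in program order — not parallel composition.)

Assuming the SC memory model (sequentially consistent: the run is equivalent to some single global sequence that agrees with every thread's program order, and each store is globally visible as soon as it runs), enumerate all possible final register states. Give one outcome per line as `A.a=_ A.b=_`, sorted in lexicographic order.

A.a=0 A.b=0
A.a=0 A.b=2
A.a=2 A.b=2

outcome vector order: (A.a,A.b)
|SC outcomes| = 3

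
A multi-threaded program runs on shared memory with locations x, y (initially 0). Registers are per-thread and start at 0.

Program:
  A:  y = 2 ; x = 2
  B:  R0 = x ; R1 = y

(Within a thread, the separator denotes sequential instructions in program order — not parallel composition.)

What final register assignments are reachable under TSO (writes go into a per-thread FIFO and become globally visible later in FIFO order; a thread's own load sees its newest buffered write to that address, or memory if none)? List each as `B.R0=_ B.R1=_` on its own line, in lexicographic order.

outcome vector order: (B.R0,B.R1)
|TSO outcomes| = 3

B.R0=0 B.R1=0
B.R0=0 B.R1=2
B.R0=2 B.R1=2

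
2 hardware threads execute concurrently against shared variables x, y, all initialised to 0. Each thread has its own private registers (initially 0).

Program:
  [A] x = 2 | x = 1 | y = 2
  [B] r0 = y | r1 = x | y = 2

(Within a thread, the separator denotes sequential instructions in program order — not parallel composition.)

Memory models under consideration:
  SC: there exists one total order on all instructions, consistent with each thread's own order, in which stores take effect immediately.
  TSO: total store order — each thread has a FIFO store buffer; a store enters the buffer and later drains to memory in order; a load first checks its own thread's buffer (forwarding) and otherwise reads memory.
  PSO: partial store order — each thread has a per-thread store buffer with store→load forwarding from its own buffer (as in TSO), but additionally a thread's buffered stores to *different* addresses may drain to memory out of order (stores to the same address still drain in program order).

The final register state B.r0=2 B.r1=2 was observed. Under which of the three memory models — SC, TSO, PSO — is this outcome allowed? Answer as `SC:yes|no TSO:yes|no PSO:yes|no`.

SC:no TSO:no PSO:yes

outcome vector order: (B.r0,B.r1)
SC (4): (0,0) (0,1) (0,2) (2,1)
TSO (4): (0,0) (0,1) (0,2) (2,1)
PSO (6): (0,0) (0,1) (0,2) (2,0) (2,1) (2,2)
target (2,2) ∈ {PSO}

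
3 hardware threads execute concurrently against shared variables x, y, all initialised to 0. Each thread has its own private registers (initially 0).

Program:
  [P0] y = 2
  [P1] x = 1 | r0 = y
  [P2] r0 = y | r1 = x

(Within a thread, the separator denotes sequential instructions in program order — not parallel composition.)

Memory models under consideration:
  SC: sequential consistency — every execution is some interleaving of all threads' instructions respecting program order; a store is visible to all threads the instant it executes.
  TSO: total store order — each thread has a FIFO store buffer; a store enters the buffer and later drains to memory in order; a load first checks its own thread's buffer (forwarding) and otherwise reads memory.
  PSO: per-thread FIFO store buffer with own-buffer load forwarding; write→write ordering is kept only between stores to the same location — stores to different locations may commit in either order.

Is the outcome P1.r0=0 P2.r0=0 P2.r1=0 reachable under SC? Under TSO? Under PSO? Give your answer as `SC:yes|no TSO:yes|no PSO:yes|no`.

SC:yes TSO:yes PSO:yes

outcome vector order: (P1.r0,P2.r0,P2.r1)
SC (7): 000 001 021 200 201 220 221
TSO (8): 000 001 020 021 200 201 220 221
PSO (8): 000 001 020 021 200 201 220 221
target 000 ∈ {SC,TSO,PSO}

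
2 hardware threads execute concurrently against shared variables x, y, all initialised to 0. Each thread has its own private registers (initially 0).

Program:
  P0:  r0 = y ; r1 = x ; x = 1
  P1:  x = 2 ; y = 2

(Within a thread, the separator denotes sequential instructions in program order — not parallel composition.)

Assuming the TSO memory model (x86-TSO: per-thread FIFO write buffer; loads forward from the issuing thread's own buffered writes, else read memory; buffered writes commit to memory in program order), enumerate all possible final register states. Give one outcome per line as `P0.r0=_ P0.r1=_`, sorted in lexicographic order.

P0.r0=0 P0.r1=0
P0.r0=0 P0.r1=2
P0.r0=2 P0.r1=2

outcome vector order: (P0.r0,P0.r1)
|TSO outcomes| = 3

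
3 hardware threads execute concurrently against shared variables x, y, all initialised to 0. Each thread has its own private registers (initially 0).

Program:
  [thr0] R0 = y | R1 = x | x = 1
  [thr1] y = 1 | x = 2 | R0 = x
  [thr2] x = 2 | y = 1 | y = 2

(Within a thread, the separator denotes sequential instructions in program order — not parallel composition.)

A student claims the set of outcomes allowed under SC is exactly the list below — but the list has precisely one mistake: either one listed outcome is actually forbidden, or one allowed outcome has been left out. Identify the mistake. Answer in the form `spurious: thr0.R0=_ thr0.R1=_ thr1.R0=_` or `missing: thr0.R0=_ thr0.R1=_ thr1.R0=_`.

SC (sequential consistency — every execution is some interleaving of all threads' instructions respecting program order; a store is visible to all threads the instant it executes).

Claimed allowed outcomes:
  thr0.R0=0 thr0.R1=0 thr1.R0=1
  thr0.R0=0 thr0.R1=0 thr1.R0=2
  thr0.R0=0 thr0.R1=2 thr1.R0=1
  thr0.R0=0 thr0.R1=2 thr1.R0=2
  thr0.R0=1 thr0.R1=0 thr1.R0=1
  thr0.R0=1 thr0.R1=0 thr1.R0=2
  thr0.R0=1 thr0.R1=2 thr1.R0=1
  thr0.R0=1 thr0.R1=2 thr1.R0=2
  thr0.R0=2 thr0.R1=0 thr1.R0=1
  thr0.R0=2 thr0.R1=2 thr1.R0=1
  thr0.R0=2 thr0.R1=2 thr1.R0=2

outcome vector order: (thr0.R0,thr0.R1,thr1.R0)
SC (10): (0,0,1) (0,0,2) (0,2,1) (0,2,2) (1,0,1) (1,0,2) (1,2,1) (1,2,2) (2,2,1) (2,2,2)
claimed∖SC = {(2,0,1)}

spurious: thr0.R0=2 thr0.R1=0 thr1.R0=1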